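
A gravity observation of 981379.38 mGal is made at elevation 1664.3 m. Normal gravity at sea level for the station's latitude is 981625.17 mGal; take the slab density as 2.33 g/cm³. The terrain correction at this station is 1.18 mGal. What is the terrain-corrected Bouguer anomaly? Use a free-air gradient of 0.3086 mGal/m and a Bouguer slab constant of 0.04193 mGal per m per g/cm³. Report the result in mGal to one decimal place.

106.4

Free-air correction = 0.3086 × 1664.3 = 513.60 mGal
Free-air anomaly = 981379.38 − 981625.17 + (513.60) = 267.81 mGal
Bouguer slab correction = 0.04193 × 2.33 × 1664.3 = 162.60 mGal
Simple Bouguer anomaly = 267.81 − (162.60) = 105.21 mGal
Complete Bouguer anomaly = 105.21 + 1.18 = 106.39 mGal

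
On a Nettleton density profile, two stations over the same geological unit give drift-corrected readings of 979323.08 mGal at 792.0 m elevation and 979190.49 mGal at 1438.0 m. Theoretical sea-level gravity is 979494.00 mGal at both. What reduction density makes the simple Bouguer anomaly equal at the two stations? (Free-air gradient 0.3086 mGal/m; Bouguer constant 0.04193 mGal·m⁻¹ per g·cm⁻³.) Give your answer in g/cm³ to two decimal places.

Δg_obs = 979190.49 − 979323.08 = -132.59 mGal over Δh = 1438.0 − 792.0 = 646.0 m
Equal Bouguer anomalies ⇒ Δg_obs + (0.3086 − 0.04193ρ)·Δh = 0
0.3086 − 0.04193ρ = −Δg_obs/Δh = 0.20525
ρ = (0.3086 − 0.20525) / 0.04193 = 2.46 g/cm³

2.46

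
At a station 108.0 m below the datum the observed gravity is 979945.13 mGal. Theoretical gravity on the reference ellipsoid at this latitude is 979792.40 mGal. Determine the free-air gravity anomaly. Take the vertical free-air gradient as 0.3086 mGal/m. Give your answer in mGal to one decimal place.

119.4

Free-air correction = 0.3086 × -108.0 = -33.33 mGal
Free-air anomaly = 979945.13 − 979792.40 + (-33.33) = 119.40 mGal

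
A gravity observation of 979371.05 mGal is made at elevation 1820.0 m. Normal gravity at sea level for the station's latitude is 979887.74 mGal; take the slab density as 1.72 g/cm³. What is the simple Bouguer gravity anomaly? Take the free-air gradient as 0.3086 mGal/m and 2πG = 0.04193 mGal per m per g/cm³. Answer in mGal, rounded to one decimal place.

-86.3

Free-air correction = 0.3086 × 1820.0 = 561.65 mGal
Free-air anomaly = 979371.05 − 979887.74 + (561.65) = 44.96 mGal
Bouguer slab correction = 0.04193 × 1.72 × 1820.0 = 131.26 mGal
Simple Bouguer anomaly = 44.96 − (131.26) = -86.30 mGal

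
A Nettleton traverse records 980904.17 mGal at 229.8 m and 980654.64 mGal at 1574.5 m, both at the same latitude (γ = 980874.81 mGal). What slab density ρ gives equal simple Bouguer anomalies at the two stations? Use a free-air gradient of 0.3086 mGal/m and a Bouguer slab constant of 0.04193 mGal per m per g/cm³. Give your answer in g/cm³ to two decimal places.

2.93

Δg_obs = 980654.64 − 980904.17 = -249.53 mGal over Δh = 1574.5 − 229.8 = 1344.7 m
Equal Bouguer anomalies ⇒ Δg_obs + (0.3086 − 0.04193ρ)·Δh = 0
0.3086 − 0.04193ρ = −Δg_obs/Δh = 0.18557
ρ = (0.3086 − 0.18557) / 0.04193 = 2.93 g/cm³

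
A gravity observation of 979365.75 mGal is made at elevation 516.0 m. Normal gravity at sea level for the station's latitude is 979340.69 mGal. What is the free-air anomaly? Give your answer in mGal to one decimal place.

Free-air correction = 0.3086 × 516.0 = 159.24 mGal
Free-air anomaly = 979365.75 − 979340.69 + (159.24) = 184.30 mGal

184.3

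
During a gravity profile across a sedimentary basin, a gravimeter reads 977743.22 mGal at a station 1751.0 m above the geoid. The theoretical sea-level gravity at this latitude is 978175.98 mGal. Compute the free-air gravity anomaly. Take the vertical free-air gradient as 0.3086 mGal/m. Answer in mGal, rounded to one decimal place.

Free-air correction = 0.3086 × 1751.0 = 540.36 mGal
Free-air anomaly = 977743.22 − 978175.98 + (540.36) = 107.60 mGal

107.6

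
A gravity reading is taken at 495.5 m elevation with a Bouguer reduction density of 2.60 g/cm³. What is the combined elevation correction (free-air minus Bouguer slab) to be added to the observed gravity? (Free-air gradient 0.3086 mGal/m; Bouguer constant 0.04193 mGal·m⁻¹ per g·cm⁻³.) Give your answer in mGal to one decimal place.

Combined gradient = 0.3086 − 0.04193 × 2.60 = 0.1995820 mGal/m
Combined elevation correction = 0.1995820 × 495.5 = 98.9 mGal

98.9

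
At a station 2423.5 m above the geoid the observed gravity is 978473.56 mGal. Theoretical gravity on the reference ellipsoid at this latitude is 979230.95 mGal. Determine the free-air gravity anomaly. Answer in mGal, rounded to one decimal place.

-9.5

Free-air correction = 0.3086 × 2423.5 = 747.89 mGal
Free-air anomaly = 978473.56 − 979230.95 + (747.89) = -9.50 mGal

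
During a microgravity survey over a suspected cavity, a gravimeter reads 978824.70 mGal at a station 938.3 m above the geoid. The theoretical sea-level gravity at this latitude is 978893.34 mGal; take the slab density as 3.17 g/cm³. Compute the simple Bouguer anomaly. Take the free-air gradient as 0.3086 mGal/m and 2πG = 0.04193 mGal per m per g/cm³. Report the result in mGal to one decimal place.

Free-air correction = 0.3086 × 938.3 = 289.56 mGal
Free-air anomaly = 978824.70 − 978893.34 + (289.56) = 220.92 mGal
Bouguer slab correction = 0.04193 × 3.17 × 938.3 = 124.72 mGal
Simple Bouguer anomaly = 220.92 − (124.72) = 96.20 mGal

96.2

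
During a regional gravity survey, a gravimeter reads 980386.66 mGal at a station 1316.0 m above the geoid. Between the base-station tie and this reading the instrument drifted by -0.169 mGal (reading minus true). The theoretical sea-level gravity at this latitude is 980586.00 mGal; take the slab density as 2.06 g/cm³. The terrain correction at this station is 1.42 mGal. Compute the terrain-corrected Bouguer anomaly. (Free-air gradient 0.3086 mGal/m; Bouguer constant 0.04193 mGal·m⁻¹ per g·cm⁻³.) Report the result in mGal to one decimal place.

Drift-corrected reading = 980386.66 − (-0.169) = 980386.829 mGal
Free-air correction = 0.3086 × 1316.0 = 406.12 mGal
Free-air anomaly = 980386.829 − 980586.00 + (406.12) = 206.949 mGal
Bouguer slab correction = 0.04193 × 2.06 × 1316.0 = 113.67 mGal
Simple Bouguer anomaly = 206.949 − (113.67) = 93.279 mGal
Complete Bouguer anomaly = 93.279 + 1.42 = 94.699 mGal

94.7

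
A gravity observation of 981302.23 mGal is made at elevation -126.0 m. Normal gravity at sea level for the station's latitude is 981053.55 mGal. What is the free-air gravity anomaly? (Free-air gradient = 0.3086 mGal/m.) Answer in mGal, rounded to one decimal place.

Free-air correction = 0.3086 × -126.0 = -38.88 mGal
Free-air anomaly = 981302.23 − 981053.55 + (-38.88) = 209.80 mGal

209.8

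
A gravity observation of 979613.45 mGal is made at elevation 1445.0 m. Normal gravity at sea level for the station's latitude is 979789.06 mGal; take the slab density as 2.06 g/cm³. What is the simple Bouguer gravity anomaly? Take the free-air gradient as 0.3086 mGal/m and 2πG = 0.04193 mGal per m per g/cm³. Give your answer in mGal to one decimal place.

145.5

Free-air correction = 0.3086 × 1445.0 = 445.93 mGal
Free-air anomaly = 979613.45 − 979789.06 + (445.93) = 270.32 mGal
Bouguer slab correction = 0.04193 × 2.06 × 1445.0 = 124.81 mGal
Simple Bouguer anomaly = 270.32 − (124.81) = 145.51 mGal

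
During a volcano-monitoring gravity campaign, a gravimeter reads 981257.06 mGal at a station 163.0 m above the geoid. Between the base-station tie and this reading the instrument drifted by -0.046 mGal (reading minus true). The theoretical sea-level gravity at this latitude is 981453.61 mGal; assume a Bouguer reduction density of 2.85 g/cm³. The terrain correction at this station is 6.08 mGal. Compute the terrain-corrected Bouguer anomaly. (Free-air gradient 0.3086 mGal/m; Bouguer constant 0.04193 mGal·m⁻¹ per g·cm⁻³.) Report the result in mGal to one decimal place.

Drift-corrected reading = 981257.06 − (-0.046) = 981257.106 mGal
Free-air correction = 0.3086 × 163.0 = 50.30 mGal
Free-air anomaly = 981257.106 − 981453.61 + (50.30) = -146.204 mGal
Bouguer slab correction = 0.04193 × 2.85 × 163.0 = 19.48 mGal
Simple Bouguer anomaly = -146.204 − (19.48) = -165.684 mGal
Complete Bouguer anomaly = -165.684 + 6.08 = -159.604 mGal

-159.6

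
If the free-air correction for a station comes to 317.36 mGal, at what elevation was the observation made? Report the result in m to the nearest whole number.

1028

h = 317.36 / 0.3086 = 1028.39 m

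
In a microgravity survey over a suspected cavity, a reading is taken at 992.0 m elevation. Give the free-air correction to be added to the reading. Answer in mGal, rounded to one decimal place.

Free-air correction = 0.3086 × 992.0 = 306.1 mGal

306.1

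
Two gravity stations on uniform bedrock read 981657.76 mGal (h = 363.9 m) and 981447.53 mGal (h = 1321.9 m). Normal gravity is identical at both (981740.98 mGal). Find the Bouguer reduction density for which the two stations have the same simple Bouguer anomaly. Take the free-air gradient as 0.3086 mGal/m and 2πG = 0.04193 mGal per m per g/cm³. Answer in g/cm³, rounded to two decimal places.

Δg_obs = 981447.53 − 981657.76 = -210.23 mGal over Δh = 1321.9 − 363.9 = 958.0 m
Equal Bouguer anomalies ⇒ Δg_obs + (0.3086 − 0.04193ρ)·Δh = 0
0.3086 − 0.04193ρ = −Δg_obs/Δh = 0.21945
ρ = (0.3086 − 0.21945) / 0.04193 = 2.13 g/cm³

2.13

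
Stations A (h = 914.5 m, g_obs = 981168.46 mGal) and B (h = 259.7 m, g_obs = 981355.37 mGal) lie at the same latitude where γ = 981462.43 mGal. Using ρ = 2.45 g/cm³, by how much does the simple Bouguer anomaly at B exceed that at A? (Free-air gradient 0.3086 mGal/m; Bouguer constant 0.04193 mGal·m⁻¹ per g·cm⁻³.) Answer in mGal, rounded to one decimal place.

Δg_SB(A) = 981168.46 − 981462.43 + 0.3086×914.5 − 0.04193×2.45×914.5 = -105.70 mGal
Δg_SB(B) = 981355.37 − 981462.43 + 0.3086×259.7 − 0.04193×2.45×259.7 = -53.60 mGal
Difference = -53.60 − (-105.70) = 52.10 mGal

52.1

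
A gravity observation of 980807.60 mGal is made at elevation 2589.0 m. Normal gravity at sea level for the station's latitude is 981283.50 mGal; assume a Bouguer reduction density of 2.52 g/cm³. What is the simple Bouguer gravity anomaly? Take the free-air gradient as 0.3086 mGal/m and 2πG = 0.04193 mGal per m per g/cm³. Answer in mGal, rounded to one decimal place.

Free-air correction = 0.3086 × 2589.0 = 798.97 mGal
Free-air anomaly = 980807.60 − 981283.50 + (798.97) = 323.07 mGal
Bouguer slab correction = 0.04193 × 2.52 × 2589.0 = 273.56 mGal
Simple Bouguer anomaly = 323.07 − (273.56) = 49.51 mGal

49.5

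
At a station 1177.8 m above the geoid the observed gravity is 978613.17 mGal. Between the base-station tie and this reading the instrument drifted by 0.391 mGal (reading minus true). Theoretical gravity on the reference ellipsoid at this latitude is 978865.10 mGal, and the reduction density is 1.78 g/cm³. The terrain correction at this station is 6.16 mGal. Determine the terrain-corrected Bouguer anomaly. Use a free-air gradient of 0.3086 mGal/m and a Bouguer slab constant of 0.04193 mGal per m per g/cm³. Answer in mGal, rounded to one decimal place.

Drift-corrected reading = 978613.17 − (0.391) = 978612.779 mGal
Free-air correction = 0.3086 × 1177.8 = 363.47 mGal
Free-air anomaly = 978612.779 − 978865.10 + (363.47) = 111.149 mGal
Bouguer slab correction = 0.04193 × 1.78 × 1177.8 = 87.91 mGal
Simple Bouguer anomaly = 111.149 − (87.91) = 23.239 mGal
Complete Bouguer anomaly = 23.239 + 6.16 = 29.399 mGal

29.4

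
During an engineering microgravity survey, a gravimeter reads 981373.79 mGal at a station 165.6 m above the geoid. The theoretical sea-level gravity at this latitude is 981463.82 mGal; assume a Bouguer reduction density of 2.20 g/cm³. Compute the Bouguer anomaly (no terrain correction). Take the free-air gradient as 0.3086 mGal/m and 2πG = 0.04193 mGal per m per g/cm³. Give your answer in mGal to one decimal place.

Free-air correction = 0.3086 × 165.6 = 51.10 mGal
Free-air anomaly = 981373.79 − 981463.82 + (51.10) = -38.93 mGal
Bouguer slab correction = 0.04193 × 2.20 × 165.6 = 15.28 mGal
Simple Bouguer anomaly = -38.93 − (15.28) = -54.21 mGal

-54.2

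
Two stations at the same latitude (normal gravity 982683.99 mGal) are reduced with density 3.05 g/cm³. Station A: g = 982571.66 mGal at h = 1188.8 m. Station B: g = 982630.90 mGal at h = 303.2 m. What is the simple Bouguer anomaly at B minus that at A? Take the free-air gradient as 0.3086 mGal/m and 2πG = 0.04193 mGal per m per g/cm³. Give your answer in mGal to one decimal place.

Δg_SB(A) = 982571.66 − 982683.99 + 0.3086×1188.8 − 0.04193×3.05×1188.8 = 102.50 mGal
Δg_SB(B) = 982630.90 − 982683.99 + 0.3086×303.2 − 0.04193×3.05×303.2 = 1.70 mGal
Difference = 1.70 − (102.50) = -100.80 mGal

-100.8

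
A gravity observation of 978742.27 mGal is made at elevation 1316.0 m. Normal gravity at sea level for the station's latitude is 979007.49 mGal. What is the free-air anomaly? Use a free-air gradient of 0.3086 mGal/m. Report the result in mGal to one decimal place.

140.9

Free-air correction = 0.3086 × 1316.0 = 406.12 mGal
Free-air anomaly = 978742.27 − 979007.49 + (406.12) = 140.90 mGal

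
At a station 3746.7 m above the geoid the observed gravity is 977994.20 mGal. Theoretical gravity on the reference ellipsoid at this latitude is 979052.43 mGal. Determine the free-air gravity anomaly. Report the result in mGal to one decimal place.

Free-air correction = 0.3086 × 3746.7 = 1156.23 mGal
Free-air anomaly = 977994.20 − 979052.43 + (1156.23) = 98.00 mGal

98.0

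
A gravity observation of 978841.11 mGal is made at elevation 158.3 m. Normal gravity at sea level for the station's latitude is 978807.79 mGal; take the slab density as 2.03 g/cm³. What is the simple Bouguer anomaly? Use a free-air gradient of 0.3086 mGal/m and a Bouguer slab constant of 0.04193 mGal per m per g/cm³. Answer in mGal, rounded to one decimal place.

Free-air correction = 0.3086 × 158.3 = 48.85 mGal
Free-air anomaly = 978841.11 − 978807.79 + (48.85) = 82.17 mGal
Bouguer slab correction = 0.04193 × 2.03 × 158.3 = 13.47 mGal
Simple Bouguer anomaly = 82.17 − (13.47) = 68.70 mGal

68.7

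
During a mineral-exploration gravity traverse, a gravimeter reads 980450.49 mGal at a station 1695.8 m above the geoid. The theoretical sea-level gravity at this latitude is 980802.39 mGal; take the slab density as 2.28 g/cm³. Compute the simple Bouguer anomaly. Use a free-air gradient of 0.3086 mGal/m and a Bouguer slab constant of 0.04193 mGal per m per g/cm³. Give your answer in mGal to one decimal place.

Free-air correction = 0.3086 × 1695.8 = 523.32 mGal
Free-air anomaly = 980450.49 − 980802.39 + (523.32) = 171.42 mGal
Bouguer slab correction = 0.04193 × 2.28 × 1695.8 = 162.12 mGal
Simple Bouguer anomaly = 171.42 − (162.12) = 9.30 mGal

9.3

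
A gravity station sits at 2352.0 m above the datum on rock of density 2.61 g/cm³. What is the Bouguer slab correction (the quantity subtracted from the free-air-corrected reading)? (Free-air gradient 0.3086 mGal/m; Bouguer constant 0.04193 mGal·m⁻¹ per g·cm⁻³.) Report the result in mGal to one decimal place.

257.4

Bouguer slab correction = 0.04193 × 2.61 × 2352.0 = 257.4 mGal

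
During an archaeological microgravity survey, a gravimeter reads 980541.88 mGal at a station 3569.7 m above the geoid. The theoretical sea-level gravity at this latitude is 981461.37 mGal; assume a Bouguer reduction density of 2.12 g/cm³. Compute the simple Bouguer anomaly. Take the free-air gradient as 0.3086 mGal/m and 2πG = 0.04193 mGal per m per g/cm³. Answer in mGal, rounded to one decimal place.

Free-air correction = 0.3086 × 3569.7 = 1101.61 mGal
Free-air anomaly = 980541.88 − 981461.37 + (1101.61) = 182.12 mGal
Bouguer slab correction = 0.04193 × 2.12 × 3569.7 = 317.32 mGal
Simple Bouguer anomaly = 182.12 − (317.32) = -135.20 mGal

-135.2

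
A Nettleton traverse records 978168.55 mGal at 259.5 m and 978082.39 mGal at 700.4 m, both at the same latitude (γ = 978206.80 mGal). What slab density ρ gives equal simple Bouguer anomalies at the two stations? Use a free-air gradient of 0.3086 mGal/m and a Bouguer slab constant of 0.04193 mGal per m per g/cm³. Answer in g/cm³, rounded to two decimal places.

2.70

Δg_obs = 978082.39 − 978168.55 = -86.16 mGal over Δh = 700.4 − 259.5 = 440.9 m
Equal Bouguer anomalies ⇒ Δg_obs + (0.3086 − 0.04193ρ)·Δh = 0
0.3086 − 0.04193ρ = −Δg_obs/Δh = 0.19542
ρ = (0.3086 − 0.19542) / 0.04193 = 2.70 g/cm³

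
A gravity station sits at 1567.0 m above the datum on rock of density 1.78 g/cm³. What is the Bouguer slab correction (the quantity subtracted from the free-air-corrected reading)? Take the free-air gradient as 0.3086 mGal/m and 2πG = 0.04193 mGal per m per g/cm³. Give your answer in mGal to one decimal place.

117.0

Bouguer slab correction = 0.04193 × 1.78 × 1567.0 = 117.0 mGal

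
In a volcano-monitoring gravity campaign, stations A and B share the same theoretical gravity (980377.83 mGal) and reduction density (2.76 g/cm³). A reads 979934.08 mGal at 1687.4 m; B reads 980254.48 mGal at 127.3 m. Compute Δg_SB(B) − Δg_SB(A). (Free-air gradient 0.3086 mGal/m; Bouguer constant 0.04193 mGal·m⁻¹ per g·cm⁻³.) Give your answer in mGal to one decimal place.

Δg_SB(A) = 979934.08 − 980377.83 + 0.3086×1687.4 − 0.04193×2.76×1687.4 = -118.30 mGal
Δg_SB(B) = 980254.48 − 980377.83 + 0.3086×127.3 − 0.04193×2.76×127.3 = -98.80 mGal
Difference = -98.80 − (-118.30) = 19.50 mGal

19.5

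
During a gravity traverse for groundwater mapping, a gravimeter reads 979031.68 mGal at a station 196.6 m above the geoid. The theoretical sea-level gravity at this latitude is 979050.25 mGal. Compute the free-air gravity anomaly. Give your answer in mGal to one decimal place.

42.1

Free-air correction = 0.3086 × 196.6 = 60.67 mGal
Free-air anomaly = 979031.68 − 979050.25 + (60.67) = 42.10 mGal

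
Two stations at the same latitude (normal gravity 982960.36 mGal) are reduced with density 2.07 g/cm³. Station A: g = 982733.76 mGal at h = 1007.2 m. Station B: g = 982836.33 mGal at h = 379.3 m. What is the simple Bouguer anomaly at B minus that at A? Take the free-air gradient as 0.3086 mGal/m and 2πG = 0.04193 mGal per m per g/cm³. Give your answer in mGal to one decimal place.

-36.7

Δg_SB(A) = 982733.76 − 982960.36 + 0.3086×1007.2 − 0.04193×2.07×1007.2 = -3.20 mGal
Δg_SB(B) = 982836.33 − 982960.36 + 0.3086×379.3 − 0.04193×2.07×379.3 = -39.90 mGal
Difference = -39.90 − (-3.20) = -36.70 mGal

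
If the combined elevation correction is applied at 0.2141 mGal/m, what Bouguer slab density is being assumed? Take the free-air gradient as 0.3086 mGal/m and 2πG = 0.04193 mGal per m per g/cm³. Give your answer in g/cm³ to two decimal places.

0.2141 = 0.3086 − 0.04193 × ρ
ρ = (0.3086 − 0.2141) / 0.04193 = 2.25 g/cm³

2.25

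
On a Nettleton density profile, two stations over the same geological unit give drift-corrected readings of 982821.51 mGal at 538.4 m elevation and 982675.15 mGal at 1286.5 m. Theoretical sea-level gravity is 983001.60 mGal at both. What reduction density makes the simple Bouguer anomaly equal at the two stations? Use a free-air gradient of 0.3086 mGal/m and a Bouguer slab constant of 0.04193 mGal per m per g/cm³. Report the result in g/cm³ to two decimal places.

Δg_obs = 982675.15 − 982821.51 = -146.36 mGal over Δh = 1286.5 − 538.4 = 748.1 m
Equal Bouguer anomalies ⇒ Δg_obs + (0.3086 − 0.04193ρ)·Δh = 0
0.3086 − 0.04193ρ = −Δg_obs/Δh = 0.19564
ρ = (0.3086 − 0.19564) / 0.04193 = 2.69 g/cm³

2.69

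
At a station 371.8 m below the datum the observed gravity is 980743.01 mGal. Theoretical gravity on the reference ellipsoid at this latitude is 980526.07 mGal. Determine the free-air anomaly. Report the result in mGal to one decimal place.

Free-air correction = 0.3086 × -371.8 = -114.74 mGal
Free-air anomaly = 980743.01 − 980526.07 + (-114.74) = 102.20 mGal

102.2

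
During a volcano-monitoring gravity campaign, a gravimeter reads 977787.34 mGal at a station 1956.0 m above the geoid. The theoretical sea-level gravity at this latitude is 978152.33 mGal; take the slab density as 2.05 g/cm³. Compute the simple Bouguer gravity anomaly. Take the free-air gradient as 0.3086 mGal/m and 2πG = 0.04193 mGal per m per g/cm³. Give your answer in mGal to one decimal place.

70.5

Free-air correction = 0.3086 × 1956.0 = 603.62 mGal
Free-air anomaly = 977787.34 − 978152.33 + (603.62) = 238.63 mGal
Bouguer slab correction = 0.04193 × 2.05 × 1956.0 = 168.13 mGal
Simple Bouguer anomaly = 238.63 − (168.13) = 70.50 mGal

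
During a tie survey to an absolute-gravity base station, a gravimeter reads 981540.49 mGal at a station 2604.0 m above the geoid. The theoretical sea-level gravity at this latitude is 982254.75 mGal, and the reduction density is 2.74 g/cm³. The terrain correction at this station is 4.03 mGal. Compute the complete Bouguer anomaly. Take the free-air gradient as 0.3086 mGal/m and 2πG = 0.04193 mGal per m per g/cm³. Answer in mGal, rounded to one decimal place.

-205.8

Free-air correction = 0.3086 × 2604.0 = 803.59 mGal
Free-air anomaly = 981540.49 − 982254.75 + (803.59) = 89.33 mGal
Bouguer slab correction = 0.04193 × 2.74 × 2604.0 = 299.17 mGal
Simple Bouguer anomaly = 89.33 − (299.17) = -209.84 mGal
Complete Bouguer anomaly = -209.84 + 4.03 = -205.81 mGal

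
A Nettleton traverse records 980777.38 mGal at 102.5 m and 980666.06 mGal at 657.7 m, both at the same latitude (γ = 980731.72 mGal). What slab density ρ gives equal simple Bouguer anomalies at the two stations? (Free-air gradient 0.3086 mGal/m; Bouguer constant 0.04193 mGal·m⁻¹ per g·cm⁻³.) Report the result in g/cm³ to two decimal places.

Δg_obs = 980666.06 − 980777.38 = -111.32 mGal over Δh = 657.7 − 102.5 = 555.2 m
Equal Bouguer anomalies ⇒ Δg_obs + (0.3086 − 0.04193ρ)·Δh = 0
0.3086 − 0.04193ρ = −Δg_obs/Δh = 0.20050
ρ = (0.3086 − 0.20050) / 0.04193 = 2.58 g/cm³

2.58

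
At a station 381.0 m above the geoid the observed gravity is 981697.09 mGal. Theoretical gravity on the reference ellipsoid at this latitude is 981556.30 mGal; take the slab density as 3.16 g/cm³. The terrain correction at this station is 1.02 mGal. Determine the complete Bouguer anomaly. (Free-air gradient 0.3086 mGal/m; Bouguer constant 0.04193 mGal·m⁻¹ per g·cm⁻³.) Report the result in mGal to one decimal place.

Free-air correction = 0.3086 × 381.0 = 117.58 mGal
Free-air anomaly = 981697.09 − 981556.30 + (117.58) = 258.37 mGal
Bouguer slab correction = 0.04193 × 3.16 × 381.0 = 50.48 mGal
Simple Bouguer anomaly = 258.37 − (50.48) = 207.89 mGal
Complete Bouguer anomaly = 207.89 + 1.02 = 208.91 mGal

208.9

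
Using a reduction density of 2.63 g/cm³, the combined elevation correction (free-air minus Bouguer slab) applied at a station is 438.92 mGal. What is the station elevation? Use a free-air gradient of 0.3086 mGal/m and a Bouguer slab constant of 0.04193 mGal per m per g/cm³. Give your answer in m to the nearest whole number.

Combined gradient = 0.3086 − 0.04193 × 2.63 = 0.1983241 mGal/m
h = 438.92 / 0.1983241 = 2213.15 m

2213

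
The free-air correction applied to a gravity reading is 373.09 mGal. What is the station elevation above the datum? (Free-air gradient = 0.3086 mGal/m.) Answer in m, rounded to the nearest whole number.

1209

h = 373.09 / 0.3086 = 1208.98 m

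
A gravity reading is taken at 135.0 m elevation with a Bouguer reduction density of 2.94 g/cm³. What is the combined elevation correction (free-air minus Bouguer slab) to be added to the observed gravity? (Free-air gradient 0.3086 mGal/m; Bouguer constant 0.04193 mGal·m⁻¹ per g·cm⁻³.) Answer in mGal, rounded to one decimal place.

Combined gradient = 0.3086 − 0.04193 × 2.94 = 0.1853258 mGal/m
Combined elevation correction = 0.1853258 × 135.0 = 25.0 mGal

25.0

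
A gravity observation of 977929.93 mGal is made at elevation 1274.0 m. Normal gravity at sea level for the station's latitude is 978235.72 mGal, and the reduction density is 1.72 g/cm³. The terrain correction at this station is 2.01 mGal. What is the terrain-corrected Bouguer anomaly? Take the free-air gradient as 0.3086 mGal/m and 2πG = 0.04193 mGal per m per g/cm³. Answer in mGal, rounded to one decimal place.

-2.5

Free-air correction = 0.3086 × 1274.0 = 393.16 mGal
Free-air anomaly = 977929.93 − 978235.72 + (393.16) = 87.37 mGal
Bouguer slab correction = 0.04193 × 1.72 × 1274.0 = 91.88 mGal
Simple Bouguer anomaly = 87.37 − (91.88) = -4.51 mGal
Complete Bouguer anomaly = -4.51 + 2.01 = -2.50 mGal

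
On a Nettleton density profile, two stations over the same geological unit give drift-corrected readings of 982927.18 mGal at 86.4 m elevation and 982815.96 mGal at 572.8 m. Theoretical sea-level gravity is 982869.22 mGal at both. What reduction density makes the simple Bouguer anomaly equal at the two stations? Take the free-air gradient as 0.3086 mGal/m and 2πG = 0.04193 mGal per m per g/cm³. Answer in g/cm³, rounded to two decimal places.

Δg_obs = 982815.96 − 982927.18 = -111.22 mGal over Δh = 572.8 − 86.4 = 486.4 m
Equal Bouguer anomalies ⇒ Δg_obs + (0.3086 − 0.04193ρ)·Δh = 0
0.3086 − 0.04193ρ = −Δg_obs/Δh = 0.22866
ρ = (0.3086 − 0.22866) / 0.04193 = 1.91 g/cm³

1.91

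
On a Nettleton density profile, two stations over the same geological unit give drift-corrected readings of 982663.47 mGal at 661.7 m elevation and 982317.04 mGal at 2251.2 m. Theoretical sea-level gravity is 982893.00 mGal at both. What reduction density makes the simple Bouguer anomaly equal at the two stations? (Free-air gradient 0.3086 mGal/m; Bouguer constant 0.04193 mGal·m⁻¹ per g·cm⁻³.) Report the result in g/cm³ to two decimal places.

2.16

Δg_obs = 982317.04 − 982663.47 = -346.43 mGal over Δh = 2251.2 − 661.7 = 1589.5 m
Equal Bouguer anomalies ⇒ Δg_obs + (0.3086 − 0.04193ρ)·Δh = 0
0.3086 − 0.04193ρ = −Δg_obs/Δh = 0.21795
ρ = (0.3086 − 0.21795) / 0.04193 = 2.16 g/cm³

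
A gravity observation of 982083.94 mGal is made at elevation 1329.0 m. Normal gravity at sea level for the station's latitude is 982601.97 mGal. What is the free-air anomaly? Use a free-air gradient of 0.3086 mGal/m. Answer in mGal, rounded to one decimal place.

-107.9

Free-air correction = 0.3086 × 1329.0 = 410.13 mGal
Free-air anomaly = 982083.94 − 982601.97 + (410.13) = -107.90 mGal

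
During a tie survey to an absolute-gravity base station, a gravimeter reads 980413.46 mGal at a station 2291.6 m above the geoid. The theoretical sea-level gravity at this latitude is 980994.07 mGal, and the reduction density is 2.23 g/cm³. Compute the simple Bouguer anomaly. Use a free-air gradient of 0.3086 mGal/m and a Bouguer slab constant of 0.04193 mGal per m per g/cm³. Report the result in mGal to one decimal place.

-87.7

Free-air correction = 0.3086 × 2291.6 = 707.19 mGal
Free-air anomaly = 980413.46 − 980994.07 + (707.19) = 126.58 mGal
Bouguer slab correction = 0.04193 × 2.23 × 2291.6 = 214.27 mGal
Simple Bouguer anomaly = 126.58 − (214.27) = -87.69 mGal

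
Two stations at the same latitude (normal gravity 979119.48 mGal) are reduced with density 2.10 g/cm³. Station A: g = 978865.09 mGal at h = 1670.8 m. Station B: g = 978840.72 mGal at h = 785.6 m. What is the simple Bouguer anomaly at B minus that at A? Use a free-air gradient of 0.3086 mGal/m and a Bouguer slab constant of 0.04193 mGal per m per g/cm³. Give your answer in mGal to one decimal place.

Δg_SB(A) = 978865.09 − 979119.48 + 0.3086×1670.8 − 0.04193×2.10×1670.8 = 114.10 mGal
Δg_SB(B) = 978840.72 − 979119.48 + 0.3086×785.6 − 0.04193×2.10×785.6 = -105.50 mGal
Difference = -105.50 − (114.10) = -219.60 mGal

-219.6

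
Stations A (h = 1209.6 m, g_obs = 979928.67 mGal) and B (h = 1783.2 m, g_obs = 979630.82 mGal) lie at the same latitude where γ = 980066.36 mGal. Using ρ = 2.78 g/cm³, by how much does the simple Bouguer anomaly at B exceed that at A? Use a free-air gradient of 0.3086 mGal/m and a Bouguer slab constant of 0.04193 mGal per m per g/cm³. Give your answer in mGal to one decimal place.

Δg_SB(A) = 979928.67 − 980066.36 + 0.3086×1209.6 − 0.04193×2.78×1209.6 = 94.60 mGal
Δg_SB(B) = 979630.82 − 980066.36 + 0.3086×1783.2 − 0.04193×2.78×1783.2 = -93.10 mGal
Difference = -93.10 − (94.60) = -187.70 mGal

-187.7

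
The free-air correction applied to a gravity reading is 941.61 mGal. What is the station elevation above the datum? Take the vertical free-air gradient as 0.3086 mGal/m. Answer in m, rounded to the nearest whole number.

h = 941.61 / 0.3086 = 3051.23 m

3051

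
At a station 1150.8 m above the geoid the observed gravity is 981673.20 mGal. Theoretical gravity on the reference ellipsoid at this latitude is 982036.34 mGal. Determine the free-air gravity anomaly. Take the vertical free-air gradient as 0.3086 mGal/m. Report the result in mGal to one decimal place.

-8.0

Free-air correction = 0.3086 × 1150.8 = 355.14 mGal
Free-air anomaly = 981673.20 − 982036.34 + (355.14) = -8.00 mGal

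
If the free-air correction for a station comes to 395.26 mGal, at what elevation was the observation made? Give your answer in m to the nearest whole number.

h = 395.26 / 0.3086 = 1280.82 m

1281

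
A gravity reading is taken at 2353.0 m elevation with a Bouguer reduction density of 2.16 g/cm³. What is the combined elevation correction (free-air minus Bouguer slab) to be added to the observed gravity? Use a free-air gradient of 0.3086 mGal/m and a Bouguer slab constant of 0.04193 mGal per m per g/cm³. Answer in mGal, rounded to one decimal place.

513.0

Combined gradient = 0.3086 − 0.04193 × 2.16 = 0.2180312 mGal/m
Combined elevation correction = 0.2180312 × 2353.0 = 513.0 mGal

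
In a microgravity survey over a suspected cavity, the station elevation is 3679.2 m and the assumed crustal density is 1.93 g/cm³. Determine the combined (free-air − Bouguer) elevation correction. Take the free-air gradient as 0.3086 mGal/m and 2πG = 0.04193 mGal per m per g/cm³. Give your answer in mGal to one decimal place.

837.7

Combined gradient = 0.3086 − 0.04193 × 1.93 = 0.2276751 mGal/m
Combined elevation correction = 0.2276751 × 3679.2 = 837.7 mGal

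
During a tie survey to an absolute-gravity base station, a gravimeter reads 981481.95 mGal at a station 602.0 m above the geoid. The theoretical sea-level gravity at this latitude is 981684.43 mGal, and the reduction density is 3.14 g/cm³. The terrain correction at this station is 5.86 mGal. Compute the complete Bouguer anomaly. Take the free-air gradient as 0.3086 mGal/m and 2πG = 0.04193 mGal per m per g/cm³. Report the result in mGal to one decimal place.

-90.1

Free-air correction = 0.3086 × 602.0 = 185.78 mGal
Free-air anomaly = 981481.95 − 981684.43 + (185.78) = -16.70 mGal
Bouguer slab correction = 0.04193 × 3.14 × 602.0 = 79.26 mGal
Simple Bouguer anomaly = -16.70 − (79.26) = -95.96 mGal
Complete Bouguer anomaly = -95.96 + 5.86 = -90.10 mGal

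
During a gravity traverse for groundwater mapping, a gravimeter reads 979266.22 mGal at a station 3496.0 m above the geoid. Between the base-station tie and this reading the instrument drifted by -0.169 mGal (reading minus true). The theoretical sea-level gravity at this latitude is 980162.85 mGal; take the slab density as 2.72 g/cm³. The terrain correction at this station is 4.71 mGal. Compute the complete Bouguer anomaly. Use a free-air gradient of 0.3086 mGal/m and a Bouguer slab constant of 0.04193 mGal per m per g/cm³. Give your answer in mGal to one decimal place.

-211.6

Drift-corrected reading = 979266.22 − (-0.169) = 979266.389 mGal
Free-air correction = 0.3086 × 3496.0 = 1078.87 mGal
Free-air anomaly = 979266.389 − 980162.85 + (1078.87) = 182.409 mGal
Bouguer slab correction = 0.04193 × 2.72 × 3496.0 = 398.72 mGal
Simple Bouguer anomaly = 182.409 − (398.72) = -216.311 mGal
Complete Bouguer anomaly = -216.311 + 4.71 = -211.601 mGal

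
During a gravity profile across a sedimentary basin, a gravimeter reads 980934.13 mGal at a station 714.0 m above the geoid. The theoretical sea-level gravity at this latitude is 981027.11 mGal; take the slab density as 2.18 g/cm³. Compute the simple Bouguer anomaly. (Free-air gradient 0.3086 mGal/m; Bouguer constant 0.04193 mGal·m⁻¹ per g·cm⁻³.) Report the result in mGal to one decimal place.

62.1

Free-air correction = 0.3086 × 714.0 = 220.34 mGal
Free-air anomaly = 980934.13 − 981027.11 + (220.34) = 127.36 mGal
Bouguer slab correction = 0.04193 × 2.18 × 714.0 = 65.26 mGal
Simple Bouguer anomaly = 127.36 − (65.26) = 62.10 mGal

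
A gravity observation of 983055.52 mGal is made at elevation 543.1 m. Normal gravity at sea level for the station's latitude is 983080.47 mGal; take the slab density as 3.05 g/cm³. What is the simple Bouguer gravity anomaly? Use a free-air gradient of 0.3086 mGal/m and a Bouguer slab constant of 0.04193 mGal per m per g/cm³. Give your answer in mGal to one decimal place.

73.2

Free-air correction = 0.3086 × 543.1 = 167.60 mGal
Free-air anomaly = 983055.52 − 983080.47 + (167.60) = 142.65 mGal
Bouguer slab correction = 0.04193 × 3.05 × 543.1 = 69.46 mGal
Simple Bouguer anomaly = 142.65 − (69.46) = 73.19 mGal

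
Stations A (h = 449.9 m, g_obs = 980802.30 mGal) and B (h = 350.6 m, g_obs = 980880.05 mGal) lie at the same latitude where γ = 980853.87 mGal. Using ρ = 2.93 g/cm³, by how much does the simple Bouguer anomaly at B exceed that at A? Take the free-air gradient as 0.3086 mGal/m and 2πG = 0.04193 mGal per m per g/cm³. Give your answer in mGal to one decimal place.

59.3

Δg_SB(A) = 980802.30 − 980853.87 + 0.3086×449.9 − 0.04193×2.93×449.9 = 32.00 mGal
Δg_SB(B) = 980880.05 − 980853.87 + 0.3086×350.6 − 0.04193×2.93×350.6 = 91.30 mGal
Difference = 91.30 − (32.00) = 59.30 mGal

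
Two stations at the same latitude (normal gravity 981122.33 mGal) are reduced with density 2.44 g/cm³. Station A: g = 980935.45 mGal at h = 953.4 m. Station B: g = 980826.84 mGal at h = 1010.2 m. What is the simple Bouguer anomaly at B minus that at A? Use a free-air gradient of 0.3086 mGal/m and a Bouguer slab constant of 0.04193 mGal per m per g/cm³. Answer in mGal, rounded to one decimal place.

Δg_SB(A) = 980935.45 − 981122.33 + 0.3086×953.4 − 0.04193×2.44×953.4 = 9.80 mGal
Δg_SB(B) = 980826.84 − 981122.33 + 0.3086×1010.2 − 0.04193×2.44×1010.2 = -87.10 mGal
Difference = -87.10 − (9.80) = -96.90 mGal

-96.9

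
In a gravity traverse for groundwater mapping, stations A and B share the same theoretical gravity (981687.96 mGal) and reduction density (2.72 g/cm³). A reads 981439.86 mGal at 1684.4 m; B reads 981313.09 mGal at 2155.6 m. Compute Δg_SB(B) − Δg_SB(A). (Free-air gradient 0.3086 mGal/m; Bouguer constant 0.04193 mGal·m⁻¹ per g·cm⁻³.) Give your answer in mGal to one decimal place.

-35.1

Δg_SB(A) = 981439.86 − 981687.96 + 0.3086×1684.4 − 0.04193×2.72×1684.4 = 79.60 mGal
Δg_SB(B) = 981313.09 − 981687.96 + 0.3086×2155.6 − 0.04193×2.72×2155.6 = 44.50 mGal
Difference = 44.50 − (79.60) = -35.10 mGal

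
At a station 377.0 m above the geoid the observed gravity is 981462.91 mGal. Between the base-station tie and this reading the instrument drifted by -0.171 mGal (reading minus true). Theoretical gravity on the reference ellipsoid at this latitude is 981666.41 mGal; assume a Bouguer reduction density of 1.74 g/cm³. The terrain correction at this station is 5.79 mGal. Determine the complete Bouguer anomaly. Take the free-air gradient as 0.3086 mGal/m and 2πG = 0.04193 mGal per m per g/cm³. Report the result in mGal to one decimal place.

-108.7

Drift-corrected reading = 981462.91 − (-0.171) = 981463.081 mGal
Free-air correction = 0.3086 × 377.0 = 116.34 mGal
Free-air anomaly = 981463.081 − 981666.41 + (116.34) = -86.989 mGal
Bouguer slab correction = 0.04193 × 1.74 × 377.0 = 27.51 mGal
Simple Bouguer anomaly = -86.989 − (27.51) = -114.499 mGal
Complete Bouguer anomaly = -114.499 + 5.79 = -108.709 mGal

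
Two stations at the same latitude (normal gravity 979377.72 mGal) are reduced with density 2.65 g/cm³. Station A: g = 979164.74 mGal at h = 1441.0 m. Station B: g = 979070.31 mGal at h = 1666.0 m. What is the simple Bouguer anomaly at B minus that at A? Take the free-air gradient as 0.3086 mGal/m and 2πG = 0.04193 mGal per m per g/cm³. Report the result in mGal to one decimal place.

-50.0

Δg_SB(A) = 979164.74 − 979377.72 + 0.3086×1441.0 − 0.04193×2.65×1441.0 = 71.60 mGal
Δg_SB(B) = 979070.31 − 979377.72 + 0.3086×1666.0 − 0.04193×2.65×1666.0 = 21.60 mGal
Difference = 21.60 − (71.60) = -50.00 mGal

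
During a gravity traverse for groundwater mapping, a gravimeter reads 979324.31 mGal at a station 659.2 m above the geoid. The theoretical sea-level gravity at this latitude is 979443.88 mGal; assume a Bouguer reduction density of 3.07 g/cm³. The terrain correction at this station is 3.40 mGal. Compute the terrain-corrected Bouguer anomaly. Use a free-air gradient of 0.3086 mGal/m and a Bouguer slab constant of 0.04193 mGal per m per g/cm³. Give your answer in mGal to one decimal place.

2.4

Free-air correction = 0.3086 × 659.2 = 203.43 mGal
Free-air anomaly = 979324.31 − 979443.88 + (203.43) = 83.86 mGal
Bouguer slab correction = 0.04193 × 3.07 × 659.2 = 84.86 mGal
Simple Bouguer anomaly = 83.86 − (84.86) = -1.00 mGal
Complete Bouguer anomaly = -1.00 + 3.40 = 2.40 mGal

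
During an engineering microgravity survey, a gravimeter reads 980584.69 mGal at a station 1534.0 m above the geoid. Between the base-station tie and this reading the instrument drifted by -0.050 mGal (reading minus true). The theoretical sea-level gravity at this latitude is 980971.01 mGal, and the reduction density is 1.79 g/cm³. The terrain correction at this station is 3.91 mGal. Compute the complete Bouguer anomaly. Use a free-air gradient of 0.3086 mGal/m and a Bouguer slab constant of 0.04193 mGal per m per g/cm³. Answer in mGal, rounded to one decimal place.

-24.1

Drift-corrected reading = 980584.69 − (-0.050) = 980584.740 mGal
Free-air correction = 0.3086 × 1534.0 = 473.39 mGal
Free-air anomaly = 980584.740 − 980971.01 + (473.39) = 87.120 mGal
Bouguer slab correction = 0.04193 × 1.79 × 1534.0 = 115.13 mGal
Simple Bouguer anomaly = 87.120 − (115.13) = -28.010 mGal
Complete Bouguer anomaly = -28.010 + 3.91 = -24.100 mGal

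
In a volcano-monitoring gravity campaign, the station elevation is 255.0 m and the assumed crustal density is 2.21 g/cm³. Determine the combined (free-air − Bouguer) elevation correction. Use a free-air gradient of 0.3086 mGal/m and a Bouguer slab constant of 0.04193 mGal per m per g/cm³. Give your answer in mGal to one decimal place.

Combined gradient = 0.3086 − 0.04193 × 2.21 = 0.2159347 mGal/m
Combined elevation correction = 0.2159347 × 255.0 = 55.1 mGal

55.1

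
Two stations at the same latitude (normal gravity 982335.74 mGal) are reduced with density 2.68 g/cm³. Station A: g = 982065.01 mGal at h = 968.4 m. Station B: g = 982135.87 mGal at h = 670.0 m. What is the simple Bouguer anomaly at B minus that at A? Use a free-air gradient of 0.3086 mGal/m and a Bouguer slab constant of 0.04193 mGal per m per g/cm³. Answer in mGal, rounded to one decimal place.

12.3

Δg_SB(A) = 982065.01 − 982335.74 + 0.3086×968.4 − 0.04193×2.68×968.4 = -80.70 mGal
Δg_SB(B) = 982135.87 − 982335.74 + 0.3086×670.0 − 0.04193×2.68×670.0 = -68.40 mGal
Difference = -68.40 − (-80.70) = 12.30 mGal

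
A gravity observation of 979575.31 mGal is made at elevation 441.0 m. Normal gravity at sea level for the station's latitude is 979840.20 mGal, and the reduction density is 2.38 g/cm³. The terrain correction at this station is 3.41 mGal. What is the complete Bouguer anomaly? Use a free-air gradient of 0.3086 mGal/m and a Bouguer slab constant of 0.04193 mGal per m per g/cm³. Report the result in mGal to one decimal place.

-169.4

Free-air correction = 0.3086 × 441.0 = 136.09 mGal
Free-air anomaly = 979575.31 − 979840.20 + (136.09) = -128.80 mGal
Bouguer slab correction = 0.04193 × 2.38 × 441.0 = 44.01 mGal
Simple Bouguer anomaly = -128.80 − (44.01) = -172.81 mGal
Complete Bouguer anomaly = -172.81 + 3.41 = -169.40 mGal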